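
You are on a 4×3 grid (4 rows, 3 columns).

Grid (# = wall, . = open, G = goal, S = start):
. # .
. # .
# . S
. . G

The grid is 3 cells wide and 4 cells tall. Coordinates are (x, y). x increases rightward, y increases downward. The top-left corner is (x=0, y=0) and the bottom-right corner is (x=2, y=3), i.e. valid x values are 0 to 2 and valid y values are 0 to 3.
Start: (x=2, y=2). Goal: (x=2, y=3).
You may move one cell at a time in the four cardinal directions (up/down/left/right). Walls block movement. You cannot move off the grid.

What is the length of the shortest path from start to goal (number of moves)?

Answer: Shortest path length: 1

Derivation:
BFS from (x=2, y=2) until reaching (x=2, y=3):
  Distance 0: (x=2, y=2)
  Distance 1: (x=2, y=1), (x=1, y=2), (x=2, y=3)  <- goal reached here
One shortest path (1 moves): (x=2, y=2) -> (x=2, y=3)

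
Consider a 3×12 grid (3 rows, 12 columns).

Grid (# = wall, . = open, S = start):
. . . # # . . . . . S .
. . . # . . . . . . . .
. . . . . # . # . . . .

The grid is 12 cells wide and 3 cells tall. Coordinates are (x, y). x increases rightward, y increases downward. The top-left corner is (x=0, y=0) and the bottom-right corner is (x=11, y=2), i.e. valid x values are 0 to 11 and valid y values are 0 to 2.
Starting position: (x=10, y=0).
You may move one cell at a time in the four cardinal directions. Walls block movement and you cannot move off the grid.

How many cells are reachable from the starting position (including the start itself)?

Answer: Reachable cells: 31

Derivation:
BFS flood-fill from (x=10, y=0):
  Distance 0: (x=10, y=0)
  Distance 1: (x=9, y=0), (x=11, y=0), (x=10, y=1)
  Distance 2: (x=8, y=0), (x=9, y=1), (x=11, y=1), (x=10, y=2)
  Distance 3: (x=7, y=0), (x=8, y=1), (x=9, y=2), (x=11, y=2)
  Distance 4: (x=6, y=0), (x=7, y=1), (x=8, y=2)
  Distance 5: (x=5, y=0), (x=6, y=1)
  Distance 6: (x=5, y=1), (x=6, y=2)
  Distance 7: (x=4, y=1)
  Distance 8: (x=4, y=2)
  Distance 9: (x=3, y=2)
  Distance 10: (x=2, y=2)
  Distance 11: (x=2, y=1), (x=1, y=2)
  Distance 12: (x=2, y=0), (x=1, y=1), (x=0, y=2)
  Distance 13: (x=1, y=0), (x=0, y=1)
  Distance 14: (x=0, y=0)
Total reachable: 31 (grid has 31 open cells total)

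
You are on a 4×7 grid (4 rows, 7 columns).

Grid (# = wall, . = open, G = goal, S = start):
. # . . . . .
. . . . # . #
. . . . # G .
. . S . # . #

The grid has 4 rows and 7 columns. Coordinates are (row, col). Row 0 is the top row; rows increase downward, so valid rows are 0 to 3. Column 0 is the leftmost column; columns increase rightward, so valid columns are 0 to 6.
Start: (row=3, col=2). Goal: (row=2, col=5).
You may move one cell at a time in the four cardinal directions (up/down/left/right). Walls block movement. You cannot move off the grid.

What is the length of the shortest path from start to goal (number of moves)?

Answer: Shortest path length: 8

Derivation:
BFS from (row=3, col=2) until reaching (row=2, col=5):
  Distance 0: (row=3, col=2)
  Distance 1: (row=2, col=2), (row=3, col=1), (row=3, col=3)
  Distance 2: (row=1, col=2), (row=2, col=1), (row=2, col=3), (row=3, col=0)
  Distance 3: (row=0, col=2), (row=1, col=1), (row=1, col=3), (row=2, col=0)
  Distance 4: (row=0, col=3), (row=1, col=0)
  Distance 5: (row=0, col=0), (row=0, col=4)
  Distance 6: (row=0, col=5)
  Distance 7: (row=0, col=6), (row=1, col=5)
  Distance 8: (row=2, col=5)  <- goal reached here
One shortest path (8 moves): (row=3, col=2) -> (row=3, col=3) -> (row=2, col=3) -> (row=1, col=3) -> (row=0, col=3) -> (row=0, col=4) -> (row=0, col=5) -> (row=1, col=5) -> (row=2, col=5)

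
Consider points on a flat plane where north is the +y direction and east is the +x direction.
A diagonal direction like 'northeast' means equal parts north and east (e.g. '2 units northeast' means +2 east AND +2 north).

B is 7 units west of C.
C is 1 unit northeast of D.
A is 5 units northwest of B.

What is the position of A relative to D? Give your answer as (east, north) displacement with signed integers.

Place D at the origin (east=0, north=0).
  C is 1 unit northeast of D: delta (east=+1, north=+1); C at (east=1, north=1).
  B is 7 units west of C: delta (east=-7, north=+0); B at (east=-6, north=1).
  A is 5 units northwest of B: delta (east=-5, north=+5); A at (east=-11, north=6).
Therefore A relative to D: (east=-11, north=6).

Answer: A is at (east=-11, north=6) relative to D.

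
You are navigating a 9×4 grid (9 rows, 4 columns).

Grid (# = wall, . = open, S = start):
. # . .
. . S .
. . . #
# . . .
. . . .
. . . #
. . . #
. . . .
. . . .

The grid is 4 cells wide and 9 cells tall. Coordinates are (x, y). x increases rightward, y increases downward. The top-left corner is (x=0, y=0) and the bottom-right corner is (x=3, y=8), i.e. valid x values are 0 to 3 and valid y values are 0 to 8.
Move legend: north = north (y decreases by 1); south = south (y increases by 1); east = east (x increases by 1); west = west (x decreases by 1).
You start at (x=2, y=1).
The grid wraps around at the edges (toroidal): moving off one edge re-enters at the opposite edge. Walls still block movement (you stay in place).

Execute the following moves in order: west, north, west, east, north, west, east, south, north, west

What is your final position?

Answer: Final position: (x=0, y=1)

Derivation:
Start: (x=2, y=1)
  west (west): (x=2, y=1) -> (x=1, y=1)
  north (north): blocked, stay at (x=1, y=1)
  west (west): (x=1, y=1) -> (x=0, y=1)
  east (east): (x=0, y=1) -> (x=1, y=1)
  north (north): blocked, stay at (x=1, y=1)
  west (west): (x=1, y=1) -> (x=0, y=1)
  east (east): (x=0, y=1) -> (x=1, y=1)
  south (south): (x=1, y=1) -> (x=1, y=2)
  north (north): (x=1, y=2) -> (x=1, y=1)
  west (west): (x=1, y=1) -> (x=0, y=1)
Final: (x=0, y=1)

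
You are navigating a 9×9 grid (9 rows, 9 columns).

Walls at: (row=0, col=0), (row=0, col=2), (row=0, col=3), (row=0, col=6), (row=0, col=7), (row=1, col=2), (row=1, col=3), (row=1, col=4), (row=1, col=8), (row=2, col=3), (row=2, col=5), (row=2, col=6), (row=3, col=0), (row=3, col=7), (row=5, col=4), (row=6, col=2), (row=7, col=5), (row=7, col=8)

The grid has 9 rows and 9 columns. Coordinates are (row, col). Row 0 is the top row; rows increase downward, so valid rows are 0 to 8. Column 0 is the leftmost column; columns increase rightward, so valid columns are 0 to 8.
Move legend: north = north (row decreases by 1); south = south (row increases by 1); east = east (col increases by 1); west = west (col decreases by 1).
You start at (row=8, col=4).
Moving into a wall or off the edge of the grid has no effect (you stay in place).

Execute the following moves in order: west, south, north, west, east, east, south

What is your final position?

Start: (row=8, col=4)
  west (west): (row=8, col=4) -> (row=8, col=3)
  south (south): blocked, stay at (row=8, col=3)
  north (north): (row=8, col=3) -> (row=7, col=3)
  west (west): (row=7, col=3) -> (row=7, col=2)
  east (east): (row=7, col=2) -> (row=7, col=3)
  east (east): (row=7, col=3) -> (row=7, col=4)
  south (south): (row=7, col=4) -> (row=8, col=4)
Final: (row=8, col=4)

Answer: Final position: (row=8, col=4)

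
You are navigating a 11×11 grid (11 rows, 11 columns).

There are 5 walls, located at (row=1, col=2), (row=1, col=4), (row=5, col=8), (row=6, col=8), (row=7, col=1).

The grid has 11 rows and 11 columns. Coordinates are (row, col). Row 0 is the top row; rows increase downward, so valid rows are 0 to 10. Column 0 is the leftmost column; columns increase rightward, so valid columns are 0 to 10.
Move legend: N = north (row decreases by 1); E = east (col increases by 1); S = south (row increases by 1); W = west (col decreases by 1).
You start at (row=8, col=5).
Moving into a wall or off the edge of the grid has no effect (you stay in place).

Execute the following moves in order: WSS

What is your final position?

Answer: Final position: (row=10, col=4)

Derivation:
Start: (row=8, col=5)
  W (west): (row=8, col=5) -> (row=8, col=4)
  S (south): (row=8, col=4) -> (row=9, col=4)
  S (south): (row=9, col=4) -> (row=10, col=4)
Final: (row=10, col=4)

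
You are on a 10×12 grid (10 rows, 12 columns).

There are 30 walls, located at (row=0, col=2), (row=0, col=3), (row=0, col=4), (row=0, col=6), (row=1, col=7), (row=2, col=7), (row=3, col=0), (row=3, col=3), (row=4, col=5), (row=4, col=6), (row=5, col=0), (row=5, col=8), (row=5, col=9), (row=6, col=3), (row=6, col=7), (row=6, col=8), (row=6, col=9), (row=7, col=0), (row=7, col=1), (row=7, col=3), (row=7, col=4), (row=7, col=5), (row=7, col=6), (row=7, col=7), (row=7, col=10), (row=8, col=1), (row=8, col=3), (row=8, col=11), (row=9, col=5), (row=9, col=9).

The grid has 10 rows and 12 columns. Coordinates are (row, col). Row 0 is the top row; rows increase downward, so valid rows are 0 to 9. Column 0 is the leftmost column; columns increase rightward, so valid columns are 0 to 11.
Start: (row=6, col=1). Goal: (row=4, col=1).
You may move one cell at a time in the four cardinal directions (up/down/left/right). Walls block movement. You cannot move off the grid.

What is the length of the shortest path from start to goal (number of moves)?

Answer: Shortest path length: 2

Derivation:
BFS from (row=6, col=1) until reaching (row=4, col=1):
  Distance 0: (row=6, col=1)
  Distance 1: (row=5, col=1), (row=6, col=0), (row=6, col=2)
  Distance 2: (row=4, col=1), (row=5, col=2), (row=7, col=2)  <- goal reached here
One shortest path (2 moves): (row=6, col=1) -> (row=5, col=1) -> (row=4, col=1)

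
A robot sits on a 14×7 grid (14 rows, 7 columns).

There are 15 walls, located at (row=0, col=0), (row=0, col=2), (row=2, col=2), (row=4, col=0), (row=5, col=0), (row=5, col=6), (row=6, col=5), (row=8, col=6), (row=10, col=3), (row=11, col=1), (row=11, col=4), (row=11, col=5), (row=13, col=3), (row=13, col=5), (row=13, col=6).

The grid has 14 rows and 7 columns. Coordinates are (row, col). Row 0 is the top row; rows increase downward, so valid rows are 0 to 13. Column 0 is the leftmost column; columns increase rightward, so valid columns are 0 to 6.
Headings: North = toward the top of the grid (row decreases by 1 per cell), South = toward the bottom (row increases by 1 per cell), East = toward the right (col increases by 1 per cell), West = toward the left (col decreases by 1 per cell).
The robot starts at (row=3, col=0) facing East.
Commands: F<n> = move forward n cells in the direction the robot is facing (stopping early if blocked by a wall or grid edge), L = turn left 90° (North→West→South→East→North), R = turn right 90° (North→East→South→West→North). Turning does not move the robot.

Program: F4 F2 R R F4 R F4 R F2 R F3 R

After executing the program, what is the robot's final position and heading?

Answer: Final position: (row=6, col=4), facing West

Derivation:
Start: (row=3, col=0), facing East
  F4: move forward 4, now at (row=3, col=4)
  F2: move forward 2, now at (row=3, col=6)
  R: turn right, now facing South
  R: turn right, now facing West
  F4: move forward 4, now at (row=3, col=2)
  R: turn right, now facing North
  F4: move forward 0/4 (blocked), now at (row=3, col=2)
  R: turn right, now facing East
  F2: move forward 2, now at (row=3, col=4)
  R: turn right, now facing South
  F3: move forward 3, now at (row=6, col=4)
  R: turn right, now facing West
Final: (row=6, col=4), facing West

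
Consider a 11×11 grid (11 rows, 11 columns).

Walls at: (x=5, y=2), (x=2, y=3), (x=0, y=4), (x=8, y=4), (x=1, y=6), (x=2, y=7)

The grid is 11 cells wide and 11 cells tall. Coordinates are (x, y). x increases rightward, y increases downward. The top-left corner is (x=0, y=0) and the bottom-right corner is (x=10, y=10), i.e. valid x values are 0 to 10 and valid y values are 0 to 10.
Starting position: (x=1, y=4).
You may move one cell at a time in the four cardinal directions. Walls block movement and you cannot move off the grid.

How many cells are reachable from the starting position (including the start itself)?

Answer: Reachable cells: 115

Derivation:
BFS flood-fill from (x=1, y=4):
  Distance 0: (x=1, y=4)
  Distance 1: (x=1, y=3), (x=2, y=4), (x=1, y=5)
  Distance 2: (x=1, y=2), (x=0, y=3), (x=3, y=4), (x=0, y=5), (x=2, y=5)
  Distance 3: (x=1, y=1), (x=0, y=2), (x=2, y=2), (x=3, y=3), (x=4, y=4), (x=3, y=5), (x=0, y=6), (x=2, y=6)
  Distance 4: (x=1, y=0), (x=0, y=1), (x=2, y=1), (x=3, y=2), (x=4, y=3), (x=5, y=4), (x=4, y=5), (x=3, y=6), (x=0, y=7)
  Distance 5: (x=0, y=0), (x=2, y=0), (x=3, y=1), (x=4, y=2), (x=5, y=3), (x=6, y=4), (x=5, y=5), (x=4, y=6), (x=1, y=7), (x=3, y=7), (x=0, y=8)
  Distance 6: (x=3, y=0), (x=4, y=1), (x=6, y=3), (x=7, y=4), (x=6, y=5), (x=5, y=6), (x=4, y=7), (x=1, y=8), (x=3, y=8), (x=0, y=9)
  Distance 7: (x=4, y=0), (x=5, y=1), (x=6, y=2), (x=7, y=3), (x=7, y=5), (x=6, y=6), (x=5, y=7), (x=2, y=8), (x=4, y=8), (x=1, y=9), (x=3, y=9), (x=0, y=10)
  Distance 8: (x=5, y=0), (x=6, y=1), (x=7, y=2), (x=8, y=3), (x=8, y=5), (x=7, y=6), (x=6, y=7), (x=5, y=8), (x=2, y=9), (x=4, y=9), (x=1, y=10), (x=3, y=10)
  Distance 9: (x=6, y=0), (x=7, y=1), (x=8, y=2), (x=9, y=3), (x=9, y=5), (x=8, y=6), (x=7, y=7), (x=6, y=8), (x=5, y=9), (x=2, y=10), (x=4, y=10)
  Distance 10: (x=7, y=0), (x=8, y=1), (x=9, y=2), (x=10, y=3), (x=9, y=4), (x=10, y=5), (x=9, y=6), (x=8, y=7), (x=7, y=8), (x=6, y=9), (x=5, y=10)
  Distance 11: (x=8, y=0), (x=9, y=1), (x=10, y=2), (x=10, y=4), (x=10, y=6), (x=9, y=7), (x=8, y=8), (x=7, y=9), (x=6, y=10)
  Distance 12: (x=9, y=0), (x=10, y=1), (x=10, y=7), (x=9, y=8), (x=8, y=9), (x=7, y=10)
  Distance 13: (x=10, y=0), (x=10, y=8), (x=9, y=9), (x=8, y=10)
  Distance 14: (x=10, y=9), (x=9, y=10)
  Distance 15: (x=10, y=10)
Total reachable: 115 (grid has 115 open cells total)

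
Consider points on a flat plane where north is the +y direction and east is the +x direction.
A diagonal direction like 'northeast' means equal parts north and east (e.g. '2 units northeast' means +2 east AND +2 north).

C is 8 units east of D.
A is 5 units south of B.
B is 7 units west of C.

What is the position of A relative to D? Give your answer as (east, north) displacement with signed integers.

Answer: A is at (east=1, north=-5) relative to D.

Derivation:
Place D at the origin (east=0, north=0).
  C is 8 units east of D: delta (east=+8, north=+0); C at (east=8, north=0).
  B is 7 units west of C: delta (east=-7, north=+0); B at (east=1, north=0).
  A is 5 units south of B: delta (east=+0, north=-5); A at (east=1, north=-5).
Therefore A relative to D: (east=1, north=-5).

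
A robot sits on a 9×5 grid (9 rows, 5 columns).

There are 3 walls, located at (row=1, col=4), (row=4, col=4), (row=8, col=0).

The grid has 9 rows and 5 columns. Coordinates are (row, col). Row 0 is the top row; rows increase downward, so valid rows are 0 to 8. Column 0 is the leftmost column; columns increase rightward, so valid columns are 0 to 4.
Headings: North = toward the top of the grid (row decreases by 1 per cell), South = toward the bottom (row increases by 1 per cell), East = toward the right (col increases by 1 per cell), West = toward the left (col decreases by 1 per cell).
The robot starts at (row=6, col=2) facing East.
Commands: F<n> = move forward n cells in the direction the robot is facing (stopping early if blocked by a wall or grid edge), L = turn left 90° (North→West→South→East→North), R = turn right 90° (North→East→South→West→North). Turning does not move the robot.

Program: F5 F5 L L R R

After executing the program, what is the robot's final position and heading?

Answer: Final position: (row=6, col=4), facing East

Derivation:
Start: (row=6, col=2), facing East
  F5: move forward 2/5 (blocked), now at (row=6, col=4)
  F5: move forward 0/5 (blocked), now at (row=6, col=4)
  L: turn left, now facing North
  L: turn left, now facing West
  R: turn right, now facing North
  R: turn right, now facing East
Final: (row=6, col=4), facing East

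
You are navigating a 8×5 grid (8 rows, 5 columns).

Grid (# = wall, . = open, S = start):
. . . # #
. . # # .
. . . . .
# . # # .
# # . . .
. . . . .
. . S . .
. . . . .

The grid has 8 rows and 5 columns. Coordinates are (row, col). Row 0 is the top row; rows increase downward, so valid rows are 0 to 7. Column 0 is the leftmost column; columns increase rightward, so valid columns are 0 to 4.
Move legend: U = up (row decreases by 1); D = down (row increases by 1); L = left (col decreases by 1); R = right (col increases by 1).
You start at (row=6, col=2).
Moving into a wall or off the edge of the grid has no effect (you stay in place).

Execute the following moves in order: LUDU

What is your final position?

Answer: Final position: (row=5, col=1)

Derivation:
Start: (row=6, col=2)
  L (left): (row=6, col=2) -> (row=6, col=1)
  U (up): (row=6, col=1) -> (row=5, col=1)
  D (down): (row=5, col=1) -> (row=6, col=1)
  U (up): (row=6, col=1) -> (row=5, col=1)
Final: (row=5, col=1)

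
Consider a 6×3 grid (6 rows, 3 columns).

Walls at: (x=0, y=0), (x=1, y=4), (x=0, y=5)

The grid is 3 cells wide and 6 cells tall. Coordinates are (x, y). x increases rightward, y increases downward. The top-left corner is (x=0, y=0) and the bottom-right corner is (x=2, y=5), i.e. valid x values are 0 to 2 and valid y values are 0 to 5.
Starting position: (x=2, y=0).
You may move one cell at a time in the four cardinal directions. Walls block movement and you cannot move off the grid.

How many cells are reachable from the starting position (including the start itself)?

Answer: Reachable cells: 15

Derivation:
BFS flood-fill from (x=2, y=0):
  Distance 0: (x=2, y=0)
  Distance 1: (x=1, y=0), (x=2, y=1)
  Distance 2: (x=1, y=1), (x=2, y=2)
  Distance 3: (x=0, y=1), (x=1, y=2), (x=2, y=3)
  Distance 4: (x=0, y=2), (x=1, y=3), (x=2, y=4)
  Distance 5: (x=0, y=3), (x=2, y=5)
  Distance 6: (x=0, y=4), (x=1, y=5)
Total reachable: 15 (grid has 15 open cells total)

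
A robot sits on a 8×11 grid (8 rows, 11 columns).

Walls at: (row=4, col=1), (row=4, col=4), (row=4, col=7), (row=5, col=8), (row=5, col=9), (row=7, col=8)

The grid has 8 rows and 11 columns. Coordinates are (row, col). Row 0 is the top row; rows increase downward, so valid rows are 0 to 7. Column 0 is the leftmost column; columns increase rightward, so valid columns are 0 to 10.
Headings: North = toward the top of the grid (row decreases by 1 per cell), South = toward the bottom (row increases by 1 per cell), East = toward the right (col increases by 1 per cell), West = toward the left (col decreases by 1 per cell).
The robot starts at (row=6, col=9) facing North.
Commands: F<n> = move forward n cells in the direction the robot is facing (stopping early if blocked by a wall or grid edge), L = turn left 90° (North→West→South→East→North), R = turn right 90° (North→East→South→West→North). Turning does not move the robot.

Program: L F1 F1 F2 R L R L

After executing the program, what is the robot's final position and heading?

Start: (row=6, col=9), facing North
  L: turn left, now facing West
  F1: move forward 1, now at (row=6, col=8)
  F1: move forward 1, now at (row=6, col=7)
  F2: move forward 2, now at (row=6, col=5)
  R: turn right, now facing North
  L: turn left, now facing West
  R: turn right, now facing North
  L: turn left, now facing West
Final: (row=6, col=5), facing West

Answer: Final position: (row=6, col=5), facing West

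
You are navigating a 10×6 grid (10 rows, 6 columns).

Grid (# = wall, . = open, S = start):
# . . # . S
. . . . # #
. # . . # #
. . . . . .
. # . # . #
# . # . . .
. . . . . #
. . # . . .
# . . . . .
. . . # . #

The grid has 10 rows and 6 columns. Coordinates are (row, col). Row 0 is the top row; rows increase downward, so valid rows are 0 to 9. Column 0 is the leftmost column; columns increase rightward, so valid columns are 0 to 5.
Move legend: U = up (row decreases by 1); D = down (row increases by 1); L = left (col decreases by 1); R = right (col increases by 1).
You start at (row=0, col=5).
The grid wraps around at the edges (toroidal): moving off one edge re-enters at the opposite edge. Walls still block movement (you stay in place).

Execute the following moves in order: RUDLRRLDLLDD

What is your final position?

Answer: Final position: (row=0, col=4)

Derivation:
Start: (row=0, col=5)
  R (right): blocked, stay at (row=0, col=5)
  U (up): blocked, stay at (row=0, col=5)
  D (down): blocked, stay at (row=0, col=5)
  L (left): (row=0, col=5) -> (row=0, col=4)
  R (right): (row=0, col=4) -> (row=0, col=5)
  R (right): blocked, stay at (row=0, col=5)
  L (left): (row=0, col=5) -> (row=0, col=4)
  D (down): blocked, stay at (row=0, col=4)
  L (left): blocked, stay at (row=0, col=4)
  L (left): blocked, stay at (row=0, col=4)
  D (down): blocked, stay at (row=0, col=4)
  D (down): blocked, stay at (row=0, col=4)
Final: (row=0, col=4)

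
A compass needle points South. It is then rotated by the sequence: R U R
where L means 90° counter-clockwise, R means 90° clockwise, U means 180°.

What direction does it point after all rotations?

Answer: Final heading: South

Derivation:
Start: South
  R (right (90° clockwise)) -> West
  U (U-turn (180°)) -> East
  R (right (90° clockwise)) -> South
Final: South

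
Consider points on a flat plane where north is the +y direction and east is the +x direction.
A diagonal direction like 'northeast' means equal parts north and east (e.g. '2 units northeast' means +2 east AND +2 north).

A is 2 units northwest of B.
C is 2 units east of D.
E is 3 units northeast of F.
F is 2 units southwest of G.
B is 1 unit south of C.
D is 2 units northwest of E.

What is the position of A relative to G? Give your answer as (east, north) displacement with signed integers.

Answer: A is at (east=-1, north=4) relative to G.

Derivation:
Place G at the origin (east=0, north=0).
  F is 2 units southwest of G: delta (east=-2, north=-2); F at (east=-2, north=-2).
  E is 3 units northeast of F: delta (east=+3, north=+3); E at (east=1, north=1).
  D is 2 units northwest of E: delta (east=-2, north=+2); D at (east=-1, north=3).
  C is 2 units east of D: delta (east=+2, north=+0); C at (east=1, north=3).
  B is 1 unit south of C: delta (east=+0, north=-1); B at (east=1, north=2).
  A is 2 units northwest of B: delta (east=-2, north=+2); A at (east=-1, north=4).
Therefore A relative to G: (east=-1, north=4).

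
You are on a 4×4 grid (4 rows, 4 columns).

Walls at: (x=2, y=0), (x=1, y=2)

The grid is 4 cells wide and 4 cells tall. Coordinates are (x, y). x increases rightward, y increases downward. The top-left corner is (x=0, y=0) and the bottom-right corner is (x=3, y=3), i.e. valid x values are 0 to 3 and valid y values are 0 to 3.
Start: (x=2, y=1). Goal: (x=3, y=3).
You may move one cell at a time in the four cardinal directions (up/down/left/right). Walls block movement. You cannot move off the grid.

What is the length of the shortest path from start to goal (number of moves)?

Answer: Shortest path length: 3

Derivation:
BFS from (x=2, y=1) until reaching (x=3, y=3):
  Distance 0: (x=2, y=1)
  Distance 1: (x=1, y=1), (x=3, y=1), (x=2, y=2)
  Distance 2: (x=1, y=0), (x=3, y=0), (x=0, y=1), (x=3, y=2), (x=2, y=3)
  Distance 3: (x=0, y=0), (x=0, y=2), (x=1, y=3), (x=3, y=3)  <- goal reached here
One shortest path (3 moves): (x=2, y=1) -> (x=3, y=1) -> (x=3, y=2) -> (x=3, y=3)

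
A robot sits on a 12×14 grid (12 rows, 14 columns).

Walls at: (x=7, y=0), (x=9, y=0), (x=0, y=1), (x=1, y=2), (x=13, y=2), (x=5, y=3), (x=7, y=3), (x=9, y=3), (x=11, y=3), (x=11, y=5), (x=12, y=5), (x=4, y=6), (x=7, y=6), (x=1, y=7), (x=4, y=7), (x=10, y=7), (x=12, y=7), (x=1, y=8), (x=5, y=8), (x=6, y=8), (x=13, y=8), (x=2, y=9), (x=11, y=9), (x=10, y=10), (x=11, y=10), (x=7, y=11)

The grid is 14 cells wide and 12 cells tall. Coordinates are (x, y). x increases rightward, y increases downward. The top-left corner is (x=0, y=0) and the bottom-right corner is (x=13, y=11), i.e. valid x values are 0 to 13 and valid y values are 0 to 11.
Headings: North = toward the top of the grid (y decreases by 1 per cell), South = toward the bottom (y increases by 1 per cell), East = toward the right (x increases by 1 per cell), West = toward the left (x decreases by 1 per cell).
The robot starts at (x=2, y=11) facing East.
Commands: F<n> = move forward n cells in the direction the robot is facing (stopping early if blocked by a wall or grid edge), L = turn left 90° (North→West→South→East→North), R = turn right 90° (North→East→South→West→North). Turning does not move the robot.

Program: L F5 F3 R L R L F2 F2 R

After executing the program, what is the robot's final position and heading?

Answer: Final position: (x=2, y=10), facing East

Derivation:
Start: (x=2, y=11), facing East
  L: turn left, now facing North
  F5: move forward 1/5 (blocked), now at (x=2, y=10)
  F3: move forward 0/3 (blocked), now at (x=2, y=10)
  R: turn right, now facing East
  L: turn left, now facing North
  R: turn right, now facing East
  L: turn left, now facing North
  F2: move forward 0/2 (blocked), now at (x=2, y=10)
  F2: move forward 0/2 (blocked), now at (x=2, y=10)
  R: turn right, now facing East
Final: (x=2, y=10), facing East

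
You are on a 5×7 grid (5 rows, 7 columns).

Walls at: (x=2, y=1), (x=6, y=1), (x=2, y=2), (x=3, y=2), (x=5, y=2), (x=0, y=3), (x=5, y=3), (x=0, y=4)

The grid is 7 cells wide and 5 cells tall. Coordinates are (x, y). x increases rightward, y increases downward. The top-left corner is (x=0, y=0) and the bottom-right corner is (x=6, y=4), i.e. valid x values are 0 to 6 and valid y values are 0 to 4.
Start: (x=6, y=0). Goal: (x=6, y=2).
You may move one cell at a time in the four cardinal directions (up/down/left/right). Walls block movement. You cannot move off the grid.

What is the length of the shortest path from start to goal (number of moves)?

Answer: Shortest path length: 10

Derivation:
BFS from (x=6, y=0) until reaching (x=6, y=2):
  Distance 0: (x=6, y=0)
  Distance 1: (x=5, y=0)
  Distance 2: (x=4, y=0), (x=5, y=1)
  Distance 3: (x=3, y=0), (x=4, y=1)
  Distance 4: (x=2, y=0), (x=3, y=1), (x=4, y=2)
  Distance 5: (x=1, y=0), (x=4, y=3)
  Distance 6: (x=0, y=0), (x=1, y=1), (x=3, y=3), (x=4, y=4)
  Distance 7: (x=0, y=1), (x=1, y=2), (x=2, y=3), (x=3, y=4), (x=5, y=4)
  Distance 8: (x=0, y=2), (x=1, y=3), (x=2, y=4), (x=6, y=4)
  Distance 9: (x=6, y=3), (x=1, y=4)
  Distance 10: (x=6, y=2)  <- goal reached here
One shortest path (10 moves): (x=6, y=0) -> (x=5, y=0) -> (x=4, y=0) -> (x=4, y=1) -> (x=4, y=2) -> (x=4, y=3) -> (x=4, y=4) -> (x=5, y=4) -> (x=6, y=4) -> (x=6, y=3) -> (x=6, y=2)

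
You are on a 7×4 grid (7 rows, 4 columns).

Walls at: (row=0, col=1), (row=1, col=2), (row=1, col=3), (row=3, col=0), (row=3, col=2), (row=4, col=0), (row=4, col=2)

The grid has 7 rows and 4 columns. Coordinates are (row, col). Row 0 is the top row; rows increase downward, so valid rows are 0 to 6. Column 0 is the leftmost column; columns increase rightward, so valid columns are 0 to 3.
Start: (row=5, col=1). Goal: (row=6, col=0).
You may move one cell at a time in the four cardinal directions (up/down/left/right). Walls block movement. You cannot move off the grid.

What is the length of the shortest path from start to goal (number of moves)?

BFS from (row=5, col=1) until reaching (row=6, col=0):
  Distance 0: (row=5, col=1)
  Distance 1: (row=4, col=1), (row=5, col=0), (row=5, col=2), (row=6, col=1)
  Distance 2: (row=3, col=1), (row=5, col=3), (row=6, col=0), (row=6, col=2)  <- goal reached here
One shortest path (2 moves): (row=5, col=1) -> (row=5, col=0) -> (row=6, col=0)

Answer: Shortest path length: 2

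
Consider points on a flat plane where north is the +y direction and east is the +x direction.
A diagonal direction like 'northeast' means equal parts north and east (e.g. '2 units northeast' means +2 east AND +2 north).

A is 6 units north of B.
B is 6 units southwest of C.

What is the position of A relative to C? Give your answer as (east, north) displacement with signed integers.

Place C at the origin (east=0, north=0).
  B is 6 units southwest of C: delta (east=-6, north=-6); B at (east=-6, north=-6).
  A is 6 units north of B: delta (east=+0, north=+6); A at (east=-6, north=0).
Therefore A relative to C: (east=-6, north=0).

Answer: A is at (east=-6, north=0) relative to C.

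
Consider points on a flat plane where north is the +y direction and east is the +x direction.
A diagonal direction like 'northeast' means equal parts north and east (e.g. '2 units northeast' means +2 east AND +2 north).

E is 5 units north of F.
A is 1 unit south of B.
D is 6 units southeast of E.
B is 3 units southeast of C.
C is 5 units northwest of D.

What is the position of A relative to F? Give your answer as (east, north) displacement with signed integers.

Place F at the origin (east=0, north=0).
  E is 5 units north of F: delta (east=+0, north=+5); E at (east=0, north=5).
  D is 6 units southeast of E: delta (east=+6, north=-6); D at (east=6, north=-1).
  C is 5 units northwest of D: delta (east=-5, north=+5); C at (east=1, north=4).
  B is 3 units southeast of C: delta (east=+3, north=-3); B at (east=4, north=1).
  A is 1 unit south of B: delta (east=+0, north=-1); A at (east=4, north=0).
Therefore A relative to F: (east=4, north=0).

Answer: A is at (east=4, north=0) relative to F.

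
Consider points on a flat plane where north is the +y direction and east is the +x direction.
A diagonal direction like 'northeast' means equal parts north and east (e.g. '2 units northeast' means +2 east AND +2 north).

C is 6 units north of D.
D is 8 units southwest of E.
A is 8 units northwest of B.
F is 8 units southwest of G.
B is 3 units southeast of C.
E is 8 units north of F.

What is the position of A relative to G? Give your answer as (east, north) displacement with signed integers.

Answer: A is at (east=-21, north=3) relative to G.

Derivation:
Place G at the origin (east=0, north=0).
  F is 8 units southwest of G: delta (east=-8, north=-8); F at (east=-8, north=-8).
  E is 8 units north of F: delta (east=+0, north=+8); E at (east=-8, north=0).
  D is 8 units southwest of E: delta (east=-8, north=-8); D at (east=-16, north=-8).
  C is 6 units north of D: delta (east=+0, north=+6); C at (east=-16, north=-2).
  B is 3 units southeast of C: delta (east=+3, north=-3); B at (east=-13, north=-5).
  A is 8 units northwest of B: delta (east=-8, north=+8); A at (east=-21, north=3).
Therefore A relative to G: (east=-21, north=3).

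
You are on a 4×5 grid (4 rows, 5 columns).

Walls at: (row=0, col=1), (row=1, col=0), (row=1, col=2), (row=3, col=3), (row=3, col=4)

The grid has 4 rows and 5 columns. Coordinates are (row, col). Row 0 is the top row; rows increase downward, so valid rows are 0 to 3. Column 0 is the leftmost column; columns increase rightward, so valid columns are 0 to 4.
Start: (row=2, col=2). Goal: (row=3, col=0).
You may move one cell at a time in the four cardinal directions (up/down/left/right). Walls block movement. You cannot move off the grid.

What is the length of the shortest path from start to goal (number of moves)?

Answer: Shortest path length: 3

Derivation:
BFS from (row=2, col=2) until reaching (row=3, col=0):
  Distance 0: (row=2, col=2)
  Distance 1: (row=2, col=1), (row=2, col=3), (row=3, col=2)
  Distance 2: (row=1, col=1), (row=1, col=3), (row=2, col=0), (row=2, col=4), (row=3, col=1)
  Distance 3: (row=0, col=3), (row=1, col=4), (row=3, col=0)  <- goal reached here
One shortest path (3 moves): (row=2, col=2) -> (row=2, col=1) -> (row=2, col=0) -> (row=3, col=0)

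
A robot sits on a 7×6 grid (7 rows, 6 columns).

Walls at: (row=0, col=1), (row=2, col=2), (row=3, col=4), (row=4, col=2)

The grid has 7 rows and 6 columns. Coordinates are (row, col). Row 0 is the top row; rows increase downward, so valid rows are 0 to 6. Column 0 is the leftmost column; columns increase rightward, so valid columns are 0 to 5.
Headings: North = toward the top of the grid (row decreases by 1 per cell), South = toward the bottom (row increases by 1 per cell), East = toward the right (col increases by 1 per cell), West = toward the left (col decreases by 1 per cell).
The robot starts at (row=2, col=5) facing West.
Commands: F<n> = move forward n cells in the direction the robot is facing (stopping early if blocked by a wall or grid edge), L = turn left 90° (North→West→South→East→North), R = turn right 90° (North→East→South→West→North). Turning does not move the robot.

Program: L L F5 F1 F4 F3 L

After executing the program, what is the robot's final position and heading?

Start: (row=2, col=5), facing West
  L: turn left, now facing South
  L: turn left, now facing East
  F5: move forward 0/5 (blocked), now at (row=2, col=5)
  F1: move forward 0/1 (blocked), now at (row=2, col=5)
  F4: move forward 0/4 (blocked), now at (row=2, col=5)
  F3: move forward 0/3 (blocked), now at (row=2, col=5)
  L: turn left, now facing North
Final: (row=2, col=5), facing North

Answer: Final position: (row=2, col=5), facing North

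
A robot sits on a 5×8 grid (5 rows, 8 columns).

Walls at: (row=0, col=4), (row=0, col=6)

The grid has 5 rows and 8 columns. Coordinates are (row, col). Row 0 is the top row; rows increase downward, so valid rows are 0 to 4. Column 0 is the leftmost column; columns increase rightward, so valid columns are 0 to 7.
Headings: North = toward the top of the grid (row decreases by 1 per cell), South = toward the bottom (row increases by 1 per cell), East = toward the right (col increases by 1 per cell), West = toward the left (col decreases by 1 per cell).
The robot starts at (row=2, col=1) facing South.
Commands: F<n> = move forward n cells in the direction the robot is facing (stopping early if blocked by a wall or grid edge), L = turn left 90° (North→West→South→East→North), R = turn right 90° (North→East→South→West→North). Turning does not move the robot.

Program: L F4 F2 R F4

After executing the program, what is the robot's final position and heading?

Start: (row=2, col=1), facing South
  L: turn left, now facing East
  F4: move forward 4, now at (row=2, col=5)
  F2: move forward 2, now at (row=2, col=7)
  R: turn right, now facing South
  F4: move forward 2/4 (blocked), now at (row=4, col=7)
Final: (row=4, col=7), facing South

Answer: Final position: (row=4, col=7), facing South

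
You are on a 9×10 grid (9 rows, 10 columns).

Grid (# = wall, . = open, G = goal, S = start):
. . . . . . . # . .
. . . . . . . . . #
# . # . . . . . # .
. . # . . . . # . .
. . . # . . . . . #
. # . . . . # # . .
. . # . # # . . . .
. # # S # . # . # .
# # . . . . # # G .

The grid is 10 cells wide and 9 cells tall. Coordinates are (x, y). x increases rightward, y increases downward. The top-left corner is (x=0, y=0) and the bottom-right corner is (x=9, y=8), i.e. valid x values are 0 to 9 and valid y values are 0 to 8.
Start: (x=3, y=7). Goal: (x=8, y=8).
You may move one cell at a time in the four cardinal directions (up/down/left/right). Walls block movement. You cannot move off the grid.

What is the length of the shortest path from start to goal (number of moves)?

Answer: Shortest path length: 14

Derivation:
BFS from (x=3, y=7) until reaching (x=8, y=8):
  Distance 0: (x=3, y=7)
  Distance 1: (x=3, y=6), (x=3, y=8)
  Distance 2: (x=3, y=5), (x=2, y=8), (x=4, y=8)
  Distance 3: (x=2, y=5), (x=4, y=5), (x=5, y=8)
  Distance 4: (x=2, y=4), (x=4, y=4), (x=5, y=5), (x=5, y=7)
  Distance 5: (x=4, y=3), (x=1, y=4), (x=5, y=4)
  Distance 6: (x=4, y=2), (x=1, y=3), (x=3, y=3), (x=5, y=3), (x=0, y=4), (x=6, y=4)
  Distance 7: (x=4, y=1), (x=1, y=2), (x=3, y=2), (x=5, y=2), (x=0, y=3), (x=6, y=3), (x=7, y=4), (x=0, y=5)
  Distance 8: (x=4, y=0), (x=1, y=1), (x=3, y=1), (x=5, y=1), (x=6, y=2), (x=8, y=4), (x=0, y=6)
  Distance 9: (x=1, y=0), (x=3, y=0), (x=5, y=0), (x=0, y=1), (x=2, y=1), (x=6, y=1), (x=7, y=2), (x=8, y=3), (x=8, y=5), (x=1, y=6), (x=0, y=7)
  Distance 10: (x=0, y=0), (x=2, y=0), (x=6, y=0), (x=7, y=1), (x=9, y=3), (x=9, y=5), (x=8, y=6)
  Distance 11: (x=8, y=1), (x=9, y=2), (x=7, y=6), (x=9, y=6)
  Distance 12: (x=8, y=0), (x=6, y=6), (x=7, y=7), (x=9, y=7)
  Distance 13: (x=9, y=0), (x=9, y=8)
  Distance 14: (x=8, y=8)  <- goal reached here
One shortest path (14 moves): (x=3, y=7) -> (x=3, y=6) -> (x=3, y=5) -> (x=4, y=5) -> (x=5, y=5) -> (x=5, y=4) -> (x=6, y=4) -> (x=7, y=4) -> (x=8, y=4) -> (x=8, y=5) -> (x=9, y=5) -> (x=9, y=6) -> (x=9, y=7) -> (x=9, y=8) -> (x=8, y=8)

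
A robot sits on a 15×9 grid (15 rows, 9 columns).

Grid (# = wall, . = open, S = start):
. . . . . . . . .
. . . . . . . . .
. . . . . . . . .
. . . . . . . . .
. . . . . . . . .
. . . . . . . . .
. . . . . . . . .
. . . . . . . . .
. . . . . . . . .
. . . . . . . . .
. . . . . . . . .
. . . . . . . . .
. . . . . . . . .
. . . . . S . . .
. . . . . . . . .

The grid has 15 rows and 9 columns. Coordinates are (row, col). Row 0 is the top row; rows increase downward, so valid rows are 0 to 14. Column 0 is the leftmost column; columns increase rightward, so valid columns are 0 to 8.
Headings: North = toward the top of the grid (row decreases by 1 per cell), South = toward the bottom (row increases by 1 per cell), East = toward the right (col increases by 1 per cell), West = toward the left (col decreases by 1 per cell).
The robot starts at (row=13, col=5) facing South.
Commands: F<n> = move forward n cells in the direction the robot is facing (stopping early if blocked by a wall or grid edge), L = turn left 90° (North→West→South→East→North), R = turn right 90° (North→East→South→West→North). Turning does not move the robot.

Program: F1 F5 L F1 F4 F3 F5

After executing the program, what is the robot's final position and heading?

Start: (row=13, col=5), facing South
  F1: move forward 1, now at (row=14, col=5)
  F5: move forward 0/5 (blocked), now at (row=14, col=5)
  L: turn left, now facing East
  F1: move forward 1, now at (row=14, col=6)
  F4: move forward 2/4 (blocked), now at (row=14, col=8)
  F3: move forward 0/3 (blocked), now at (row=14, col=8)
  F5: move forward 0/5 (blocked), now at (row=14, col=8)
Final: (row=14, col=8), facing East

Answer: Final position: (row=14, col=8), facing East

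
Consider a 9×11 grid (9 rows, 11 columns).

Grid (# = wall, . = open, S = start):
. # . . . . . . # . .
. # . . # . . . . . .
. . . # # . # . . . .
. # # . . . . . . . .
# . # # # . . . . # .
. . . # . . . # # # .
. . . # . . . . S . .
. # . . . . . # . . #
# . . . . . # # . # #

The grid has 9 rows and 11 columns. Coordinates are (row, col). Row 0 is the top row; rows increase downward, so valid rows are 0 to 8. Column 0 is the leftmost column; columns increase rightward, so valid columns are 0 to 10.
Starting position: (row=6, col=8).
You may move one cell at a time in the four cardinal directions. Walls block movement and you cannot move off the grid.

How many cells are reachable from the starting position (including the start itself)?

Answer: Reachable cells: 72

Derivation:
BFS flood-fill from (row=6, col=8):
  Distance 0: (row=6, col=8)
  Distance 1: (row=6, col=7), (row=6, col=9), (row=7, col=8)
  Distance 2: (row=6, col=6), (row=6, col=10), (row=7, col=9), (row=8, col=8)
  Distance 3: (row=5, col=6), (row=5, col=10), (row=6, col=5), (row=7, col=6)
  Distance 4: (row=4, col=6), (row=4, col=10), (row=5, col=5), (row=6, col=4), (row=7, col=5)
  Distance 5: (row=3, col=6), (row=3, col=10), (row=4, col=5), (row=4, col=7), (row=5, col=4), (row=7, col=4), (row=8, col=5)
  Distance 6: (row=2, col=10), (row=3, col=5), (row=3, col=7), (row=3, col=9), (row=4, col=8), (row=7, col=3), (row=8, col=4)
  Distance 7: (row=1, col=10), (row=2, col=5), (row=2, col=7), (row=2, col=9), (row=3, col=4), (row=3, col=8), (row=7, col=2), (row=8, col=3)
  Distance 8: (row=0, col=10), (row=1, col=5), (row=1, col=7), (row=1, col=9), (row=2, col=8), (row=3, col=3), (row=6, col=2), (row=8, col=2)
  Distance 9: (row=0, col=5), (row=0, col=7), (row=0, col=9), (row=1, col=6), (row=1, col=8), (row=5, col=2), (row=6, col=1), (row=8, col=1)
  Distance 10: (row=0, col=4), (row=0, col=6), (row=5, col=1), (row=6, col=0)
  Distance 11: (row=0, col=3), (row=4, col=1), (row=5, col=0), (row=7, col=0)
  Distance 12: (row=0, col=2), (row=1, col=3)
  Distance 13: (row=1, col=2)
  Distance 14: (row=2, col=2)
  Distance 15: (row=2, col=1)
  Distance 16: (row=2, col=0)
  Distance 17: (row=1, col=0), (row=3, col=0)
  Distance 18: (row=0, col=0)
Total reachable: 72 (grid has 72 open cells total)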